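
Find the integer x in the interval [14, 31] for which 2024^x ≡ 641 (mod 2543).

Compute 2024^14 mod 2543 = 1005, then multiply by 2024 repeatedly:
  2024^14=1005  2024^15=2263  2024^16=369  2024^17=1757  2024^18=1054
  2024^19=2262  2024^20=888  2024^21=1954  2024^22=531  2024^23=1598
  2024^24=2199  2024^25=526  2024^26=1650  2024^27=641
Found 641 at exponent 27.

27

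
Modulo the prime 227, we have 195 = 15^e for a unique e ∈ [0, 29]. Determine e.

10

Compute 15^0 mod 227 = 1, then multiply by 15 repeatedly:
  15^0=1  15^1=15  15^2=225  15^3=197  15^4=4
  15^5=60  15^6=219  15^7=107  15^8=16  15^9=13
  15^10=195
Found 195 at exponent 10.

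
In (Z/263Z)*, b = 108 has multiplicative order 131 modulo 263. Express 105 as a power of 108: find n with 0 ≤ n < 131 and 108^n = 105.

109

Baby-step giant-step with m = ceil(sqrt(131)) = 12.
Baby table (108^j mod 263 for j=0..11):
  0:1  1:108  2:92  3:205  4:48  5:187  6:208  7:109
  8:200  9:34  10:253  11:235
Giant step factor: 108^(-12) ≡ 2 (mod 263).
Scan 105·2^i mod 263 for i = 0, 1, …:
  i=0: 105   i=1: 210   i=2: 157   i=3: 51
  i=4: 102   i=5: 204   i=6: 145   i=7: 27
  i=8: 54   i=9: 108
Match at i=9, j=1: n = 9·12 + 1 = 109.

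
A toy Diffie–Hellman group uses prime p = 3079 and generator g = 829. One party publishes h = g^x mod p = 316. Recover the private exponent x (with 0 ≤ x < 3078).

Baby-step giant-step with m = ceil(sqrt(3078)) = 56.
Baby table (829^j mod 3079 for j=0..55):
  0:1  1:829  2:624  3:24  4:1422  5:2660  6:576  7:259
  8:2260  9:1508  10:58  11:1897  12:2323  13:1392  14:2422  15:330
  16:2618  17:2706  18:1762  19:1252  20:285  21:2261  22:2337  23:682
  24:1921  25:666  26:973  27:2998  28:589  29:1799  30:1135  31:1820
  32:70  33:2608  34:574  35:1680  36:1012  37:1460  38:293  39:2735
  40:1171  41:874  42:981  43:393  44:2502  45:1991  46:195  47:1547
  48:1599  49:1601  50:180  51:1428  52:1476  53:1241  54:403  55:1555
Giant step factor: 829^(-56) ≡ 101 (mod 3079).
Scan 316·101^i mod 3079 for i = 0, 1, …:
  i=0: 316   i=1: 1126   i=2: 2882   i=3: 1656
  i=4: 990   i=5: 1462   i=6: 2949   i=7: 2265
  i=8: 919   i=9: 449     …   i=24: 2073
  i=25: 1
Match at i=25, j=0: x = 25·56 + 0 = 1400.

1400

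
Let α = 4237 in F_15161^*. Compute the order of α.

15160

The order of 4237 must divide p − 1 = 15160 = 2^3 · 5 · 379.
Divisors: 1, 2, 4, 5, 8, 10, 20, 40, 379, 758, 1516, 1895, 3032, 3790, 7580, 15160.
Check each in increasing order: 4237^1 ≡ 4237;  4237^2 ≡ 1545;  4237^4 ≡ 6748;  4237^5 ≡ 12791;  4237^8 ≡ 7021;  4237^10 ≡ 7330;  4237^20 ≡ 13477;  4237^40 ≡ 749;  4237^379 ≡ 4296;  4237^758 ≡ 4679;  4237^1516 ≡ 557;  4237^1895 ≡ 12595;  4237^3032 ≡ 7029;  4237^3790 ≡ 4482;  4237^7580 ≡ 15160;  4237^15160 ≡ 1.
Smallest exponent giving 1 is 15160.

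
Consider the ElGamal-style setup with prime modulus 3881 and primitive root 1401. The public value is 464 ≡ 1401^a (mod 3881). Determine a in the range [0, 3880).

404

Baby-step giant-step with m = ceil(sqrt(3880)) = 63.
Baby table (1401^j mod 3881 for j=0..62):
  0:1  1:1401  2:2896  3:1651  4:3856  5:3785  6:1339  7:1416
  8:625  9:2400  10:1454  11:3410  12:3780  13:2096  14:2460  15:132
  16:2525  17:1934  18:596  19:581  20:2852  21:2103  22:624  23:999
  24:2439  25:1759  26:3805  27:2192  28:1121  29:2597  30:1900  31:3415
  32:3023  33:1052  34:2953  35:7  36:2045  37:867  38:3795  39:3706
  40:3209  41:1611  42:2150  43:494  44:1276  45:2416  46:584  47:3174
  48:3029  49:1696  50:924  51:2151  52:1895  53:291  54:186  55:559
  56:3078  57:487  58:3112  59:1549  60:670  61:3349  62:3701
Giant step factor: 1401^(-63) ≡ 2009 (mod 3881).
Scan 464·2009^i mod 3881 for i = 0, 1, …:
  i=0: 464   i=1: 736   i=2: 3844   i=3: 3287
  i=4: 2002   i=5: 1302   i=6: 3805
Match at i=6, j=26: a = 6·63 + 26 = 404.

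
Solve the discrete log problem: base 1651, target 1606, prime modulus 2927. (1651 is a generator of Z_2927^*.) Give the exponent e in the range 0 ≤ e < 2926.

Baby-step giant-step with m = ceil(sqrt(2926)) = 55.
Baby table (1651^j mod 2927 for j=0..54):
  0:1  1:1651  2:764  3:2754  4:1223  5:2470  6:659  7:2092
  8:32  9:146  10:1032  11:318  12:1085  13:11  14:599  15:2550
  16:1024  17:1745  18:827  19:1395  20:2523  21:352  22:1606  23:2571
  24:571  25:227  26:121  27:735  28:1707  29:2483  30:1633  31:316
  32:710  33:1410  34:945  35:104  36:1938  37:427  38:2497  39:1331
  40:2231  41:1215  42:970  43:401  44:549  45:1956  46:875  47:1614
  48:1144  49:829  50:1770  51:1124  52:6  53:1125  54:1657
Giant step factor: 1651^(-55) ≡ 1080 (mod 2927).
Scan 1606·1080^i mod 2927 for i = 0, 1, …:
  i=0: 1606
Match at i=0, j=22: e = 0·55 + 22 = 22.

22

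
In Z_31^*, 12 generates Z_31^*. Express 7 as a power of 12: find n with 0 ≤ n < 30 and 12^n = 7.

22

Successive powers of 12 modulo 31:
  12^0=1  12^1=12  12^2=20  12^3=23  12^4=28  12^5=26
  12^6=2  12^7=24  12^8=9  12^9=15  12^10=25  12^11=21
  12^12=4  12^13=17  12^14=18  12^15=30  12^16=19  12^17=11
  12^18=8  12^19=3  12^20=5  12^21=29  12^22=7
So 12^22 ≡ 7 (mod 31), giving n = 22.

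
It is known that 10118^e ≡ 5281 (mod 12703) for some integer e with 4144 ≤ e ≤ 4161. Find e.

4154

Compute 10118^4144 mod 12703 = 5282, then multiply by 10118 repeatedly:
  10118^4144=5282  10118^4145=1755  10118^4146=10999  10118^4147=9602  10118^4148=492
  10118^4149=11183  10118^4150=3973  10118^4151=6522  10118^4152=10214  10118^4153=6347
  10118^4154=5281
Found 5281 at exponent 4154.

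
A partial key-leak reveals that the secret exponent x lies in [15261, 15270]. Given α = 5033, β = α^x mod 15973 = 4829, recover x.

15264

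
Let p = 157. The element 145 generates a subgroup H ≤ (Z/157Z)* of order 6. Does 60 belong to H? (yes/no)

no

60 ∈ ⟨145⟩ iff 60^6 ≡ 1 (mod 157), since |⟨145⟩| = 6.
60^6 mod 157 = 82.
Since 82 ≠ 1, 60 does not lie in the subgroup.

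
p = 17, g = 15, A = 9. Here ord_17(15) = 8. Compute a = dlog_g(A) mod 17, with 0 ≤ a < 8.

3

Successive powers of 15 modulo 17:
  15^0=1  15^1=15  15^2=4  15^3=9
So 15^3 ≡ 9 (mod 17), giving a = 3.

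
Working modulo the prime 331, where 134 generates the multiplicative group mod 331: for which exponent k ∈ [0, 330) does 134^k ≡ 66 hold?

Baby-step giant-step with m = ceil(sqrt(330)) = 19.
Baby table (134^j mod 331 for j=0..18):
  0:1  1:134  2:82  3:65  4:104  5:34  6:253  7:140
  8:224  9:226  10:163  11:327  12:126  13:3  14:71  15:246
  16:195  17:312  18:102
Giant step factor: 134^(-19) ≡ 273 (mod 331).
Scan 66·273^i mod 331 for i = 0, 1, …:
  i=0: 66   i=1: 144   i=2: 254   i=3: 163
Match at i=3, j=10: k = 3·19 + 10 = 67.

67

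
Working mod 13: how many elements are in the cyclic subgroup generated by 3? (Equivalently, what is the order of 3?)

3

The order of 3 must divide p − 1 = 12 = 2^2 · 3.
Divisors: 1, 2, 3, 4, 6, 12.
Check each in increasing order: 3^1 ≡ 3;  3^2 ≡ 9;  3^3 ≡ 1.
Smallest exponent giving 1 is 3.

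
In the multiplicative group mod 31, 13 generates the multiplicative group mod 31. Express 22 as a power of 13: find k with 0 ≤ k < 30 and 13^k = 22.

Successive powers of 13 modulo 31:
  13^0=1  13^1=13  13^2=14  13^3=27  13^4=10  13^5=6
  13^6=16  13^7=22
So 13^7 ≡ 22 (mod 31), giving k = 7.

7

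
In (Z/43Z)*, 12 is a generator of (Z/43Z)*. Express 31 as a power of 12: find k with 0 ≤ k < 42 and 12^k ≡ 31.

Baby-step giant-step with m = ceil(sqrt(42)) = 7.
Baby table (12^j mod 43 for j=0..6):
  0:1  1:12  2:15  3:8  4:10  5:34  6:21
Giant step factor: 12^(-7) ≡ 7 (mod 43).
Scan 31·7^i mod 43 for i = 0, 1, …:
  i=0: 31   i=1: 2   i=2: 14   i=3: 12
Match at i=3, j=1: k = 3·7 + 1 = 22.

22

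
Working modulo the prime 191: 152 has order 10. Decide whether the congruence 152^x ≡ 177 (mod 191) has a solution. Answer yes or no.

no

177 ∈ ⟨152⟩ iff 177^10 ≡ 1 (mod 191), since |⟨152⟩| = 10.
177^10 mod 191 = 69.
Since 69 ≠ 1, 177 does not lie in the subgroup.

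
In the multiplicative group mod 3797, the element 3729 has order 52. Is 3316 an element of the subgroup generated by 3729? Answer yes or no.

no

3316 ∈ ⟨3729⟩ iff 3316^52 ≡ 1 (mod 3797), since |⟨3729⟩| = 52.
3316^52 mod 3797 = 3104.
Since 3104 ≠ 1, 3316 does not lie in the subgroup.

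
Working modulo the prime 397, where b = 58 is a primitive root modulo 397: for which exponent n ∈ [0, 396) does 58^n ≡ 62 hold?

333

Baby-step giant-step with m = ceil(sqrt(396)) = 20.
Baby table (58^j mod 397 for j=0..19):
  0:1  1:58  2:188  3:185  4:11  5:241  6:83  7:50
  8:121  9:269  10:119  11:153  12:140  13:180  14:118  15:95
  16:349  17:392  18:107  19:251
Giant step factor: 58^(-20) ≡ 100 (mod 397).
Scan 62·100^i mod 397 for i = 0, 1, …:
  i=0: 62   i=1: 245   i=2: 283   i=3: 113
  i=4: 184   i=5: 138   i=6: 302   i=7: 28
  i=8: 21   i=9: 115     …   i=15: 240
  i=16: 180
Match at i=16, j=13: n = 16·20 + 13 = 333.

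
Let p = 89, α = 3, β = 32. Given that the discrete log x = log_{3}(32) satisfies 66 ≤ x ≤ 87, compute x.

Compute 3^66 mod 89 = 55, then multiply by 3 repeatedly:
  3^66=55  3^67=76  3^68=50  3^69=61  3^70=5
  3^71=15  3^72=45  3^73=46  3^74=49  3^75=58
  3^76=85  3^77=77  3^78=53  3^79=70  3^80=32
Found 32 at exponent 80.

80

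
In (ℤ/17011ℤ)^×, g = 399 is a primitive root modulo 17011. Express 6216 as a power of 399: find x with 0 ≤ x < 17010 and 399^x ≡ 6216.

Baby-step giant-step with m = ceil(sqrt(17010)) = 131.
Baby table (399^j mod 17011 for j=0..130):
  0:1  1:399  2:6102  3:2125  4:14336  5:4368  6:7710  7:14310
  8:11005  9:2157  10:10093  11:12511  12:7666  13:13765  14:14693  15:10723
  16:8716  17:7440  18:8646  19:13532  20:6781  21:870  22:6910  23:1308
  24:11562  25:3257  26:6707  27:5366  28:14659  29:14168  30:5380  31:3234
  32:14541  33:1108  34:16817  35:7649  36:6982  37:13025  38:8620  39:3158
  40:1228  41:13664  42:8416  43:6817  44:15234  45:5439  46:9764  47:317
  48:7406  49:12091  50:10196  51:2575  52:6765  53:11497  54:11344  55:1330
  56:3329  57:1413  58:2424  59:14560  60:8689  61:13678  62:14002  63:7190
  64:10962  65:2011  66:2872  67:6191  68:3614  69:13062  70:6372  71:7789
  72:11809  73:16755  74:16933  75:2900  76:352  77:4360  78:4518  79:16527
  80:11016  81:6546  82:9171  83:1864  84:12263  85:10780  86:14448  87:15034
  88:10694  89:14156  90:592  91:15065  92:6052  93:16197  94:15434  95:184
  96:5372  97:42  98:16758  99:1119  100:4195  101:6727  102:13346  103:611
  104:5635  105:2913  106:5539  107:15642  108:15132  109:15774  110:16767  111:4710
  112:8080  113:8841  114:6282  115:5901  116:6981  117:12626  118:2518  119:1033
  120:3903  121:9296  122:706  123:9518  124:4229  125:3282  126:16682  127:4817
  128:16751  129:15337  130:12514
Giant step factor: 399^(-131) ≡ 1142 (mod 17011).
Scan 6216·1142^i mod 17011 for i = 0, 1, …:
  i=0: 6216   i=1: 5085   i=2: 6319   i=3: 3634
  i=4: 16355   i=5: 16343   i=6: 2639   i=7: 2791
  i=8: 6265   i=9: 10010     …   i=16: 16180
  i=17: 3614
Match at i=17, j=68: x = 17·131 + 68 = 2295.

2295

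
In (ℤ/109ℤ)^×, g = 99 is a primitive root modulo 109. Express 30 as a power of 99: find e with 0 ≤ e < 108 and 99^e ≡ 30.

83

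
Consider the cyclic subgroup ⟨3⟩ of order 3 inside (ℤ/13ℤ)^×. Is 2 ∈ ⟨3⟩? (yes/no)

⟨3⟩ has order 3; its elements mod 13 are {1, 3, 9}.
2 is not in this set.

no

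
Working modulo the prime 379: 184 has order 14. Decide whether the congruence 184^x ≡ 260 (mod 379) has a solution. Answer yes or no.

yes

⟨184⟩ has order 14; its elements mod 379 are {1, 86, 94, 119, 125, 138, 184, 195, 241, 254, 260, 285, 293, 378}.
260 is in this set.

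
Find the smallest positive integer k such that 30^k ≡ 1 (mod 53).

The order of 30 must divide p − 1 = 52 = 2^2 · 13.
Divisors: 1, 2, 4, 13, 26, 52.
Check each in increasing order: 30^1 ≡ 30;  30^2 ≡ 52;  30^4 ≡ 1.
Smallest exponent giving 1 is 4.

4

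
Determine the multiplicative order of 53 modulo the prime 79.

The order of 53 must divide p − 1 = 78 = 2 · 3 · 13.
Divisors: 1, 2, 3, 6, 13, 26, 39, 78.
Check each in increasing order: 53^1 ≡ 53;  53^2 ≡ 44;  53^3 ≡ 41;  53^6 ≡ 22;  53^13 ≡ 56;  53^26 ≡ 55;  53^39 ≡ 78;  53^78 ≡ 1.
Smallest exponent giving 1 is 78.

78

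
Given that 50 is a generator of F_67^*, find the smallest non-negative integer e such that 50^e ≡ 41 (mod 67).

Baby-step giant-step with m = ceil(sqrt(66)) = 9.
Baby table (50^j mod 67 for j=0..8):
  0:1  1:50  2:21  3:45  4:39  5:7  6:15  7:13
  8:47
Giant step factor: 50^(-9) ≡ 27 (mod 67).
Scan 41·27^i mod 67 for i = 0, 1, …:
  i=0: 41   i=1: 35   i=2: 7
Match at i=2, j=5: e = 2·9 + 5 = 23.

23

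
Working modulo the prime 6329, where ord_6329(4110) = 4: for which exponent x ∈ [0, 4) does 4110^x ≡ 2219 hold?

3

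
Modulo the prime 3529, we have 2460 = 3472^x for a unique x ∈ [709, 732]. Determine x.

725

Compute 3472^709 mod 3529 = 2844, then multiply by 3472 repeatedly:
  3472^709=2844  3472^710=226  3472^711=1234  3472^712=242  3472^713=322
  3472^714=2820  3472^715=1594  3472^716=896  3472^717=1863  3472^718=3208
  3472^719=652  3472^720=1655  3472^721=948  3472^722=2428  3472^723=2764
  3472^724=1257  3472^725=2460
Found 2460 at exponent 725.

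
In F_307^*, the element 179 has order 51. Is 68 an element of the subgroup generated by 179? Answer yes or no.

68 ∈ ⟨179⟩ iff 68^51 ≡ 1 (mod 307), since |⟨179⟩| = 51.
68^51 mod 307 = 1.
Since 1 = 1, 68 lies in the subgroup.

yes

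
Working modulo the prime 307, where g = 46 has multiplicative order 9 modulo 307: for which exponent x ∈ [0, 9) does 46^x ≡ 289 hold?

Successive powers of 46 modulo 307:
  46^0=1  46^1=46  46^2=274  46^3=17  46^4=168  46^5=53
  46^6=289
So 46^6 ≡ 289 (mod 307), giving x = 6.

6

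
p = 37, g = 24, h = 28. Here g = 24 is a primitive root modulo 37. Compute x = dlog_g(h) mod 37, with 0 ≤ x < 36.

26

Successive powers of 24 modulo 37:
  24^0=1  24^1=24  24^2=21  24^3=23  24^4=34  24^5=2
  24^6=11  24^7=5  24^8=9  24^9=31  24^10=4  24^11=22
  24^12=10  24^13=18  24^14=25  24^15=8  24^16=7  24^17=20
  24^18=36  24^19=13  24^20=16  24^21=14  24^22=3  24^23=35
  24^24=26  24^25=32  24^26=28
So 24^26 ≡ 28 (mod 37), giving x = 26.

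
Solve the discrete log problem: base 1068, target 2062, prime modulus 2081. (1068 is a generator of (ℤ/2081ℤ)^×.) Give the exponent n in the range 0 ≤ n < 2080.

Baby-step giant-step with m = ceil(sqrt(2080)) = 46.
Baby table (1068^j mod 2081 for j=0..45):
  0:1  1:1068  2:236  3:247  4:1590  5:24  6:660  7:1502
  8:1766  9:702  10:576  11:1273  12:671  13:764  14:200  15:1338
  16:1418  17:1537  18:1688  19:638  20:897  21:736  22:1511  23:973
  24:745  25:718  26:1016  27:887  28:461  29:1232  30:584  31:1493
  32:478  33:659  34:434  35:1530  36:455  37:1067  38:1249  39:11
  40:1343  41:515  42:636  43:842  44:264  45:1017
Giant step factor: 1068^(-46) ≡ 1569 (mod 2081).
Scan 2062·1569^i mod 2081 for i = 0, 1, …:
  i=0: 2062   i=1: 1404   i=2: 1178   i=3: 354
  i=4: 1880   i=5: 943   i=6: 2057   i=7: 1883
  i=8: 1488   i=9: 1871     …   i=27: 206
  i=28: 659
Match at i=28, j=33: n = 28·46 + 33 = 1321.

1321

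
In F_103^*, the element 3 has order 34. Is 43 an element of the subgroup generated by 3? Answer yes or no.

no

43 ∈ ⟨3⟩ iff 43^34 ≡ 1 (mod 103), since |⟨3⟩| = 34.
43^34 mod 103 = 46.
Since 46 ≠ 1, 43 does not lie in the subgroup.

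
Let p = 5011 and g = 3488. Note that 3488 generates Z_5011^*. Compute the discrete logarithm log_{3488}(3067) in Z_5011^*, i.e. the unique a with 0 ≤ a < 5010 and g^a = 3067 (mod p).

933

Baby-step giant-step with m = ceil(sqrt(5010)) = 71.
Baby table (3488^j mod 5011 for j=0..70):
  0:1  1:3488  2:4447  3:2091  4:2403  5:3272  6:2689  7:3651
  8:1737  9:357  10:2488  11:4103  12:4859  13:990  14:541  15:2872
  16:547  17:3756  18:2174  19:1269  20:1559  21:857  22:2660  23:2719
  24:3060  25:4861  26:2955  27:4424  28:2043  29:342  30:278  31:2541
  32:3560  33:22  34:1571  35:2625  36:903  37:2756  38:1830  39:4037
  40:146  41:3137  42:2843  43:4626  44:68  45:1667  46:1736  47:1880
  48:3052  49:2012  50:2456  51:2729  52:2863  53:4232  54:3821  55:3399
  56:4697  57:2177  58:1711  59:4878  60:2119  61:4858  62:2513  63:1105
  64:781  65:3155  66:484  67:4496  68:2629  69:4833  70:500
Giant step factor: 3488^(-71) ≡ 4574 (mod 5011).
Scan 3067·4574^i mod 5011 for i = 0, 1, …:
  i=0: 3067   i=1: 2669   i=2: 1210   i=3: 2396
  i=4: 247   i=5: 2303   i=6: 800   i=7: 1170
  i=8: 4843   i=9: 3262   i=10: 2641   i=11: 3424
  i=12: 2001   i=13: 2488
Match at i=13, j=10: a = 13·71 + 10 = 933.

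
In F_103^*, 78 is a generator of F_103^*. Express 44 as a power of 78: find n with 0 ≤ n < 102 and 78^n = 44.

49

Baby-step giant-step with m = ceil(sqrt(102)) = 11.
Baby table (78^j mod 103 for j=0..10):
  0:1  1:78  2:7  3:31  4:49  5:11  6:34  7:77
  8:32  9:24  10:18
Giant step factor: 78^(-11) ≡ 84 (mod 103).
Scan 44·84^i mod 103 for i = 0, 1, …:
  i=0: 44   i=1: 91   i=2: 22   i=3: 97
  i=4: 11
Match at i=4, j=5: n = 4·11 + 5 = 49.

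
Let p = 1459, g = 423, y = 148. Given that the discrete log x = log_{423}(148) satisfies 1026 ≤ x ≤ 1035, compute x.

Compute 423^1026 mod 1459 = 864, then multiply by 423 repeatedly:
  423^1026=864  423^1027=722  423^1028=475  423^1029=1042  423^1030=148
Found 148 at exponent 1030.

1030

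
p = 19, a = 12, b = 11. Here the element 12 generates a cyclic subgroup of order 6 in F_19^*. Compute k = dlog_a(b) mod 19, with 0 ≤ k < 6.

2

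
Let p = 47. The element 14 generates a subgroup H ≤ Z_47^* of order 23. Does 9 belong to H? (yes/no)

yes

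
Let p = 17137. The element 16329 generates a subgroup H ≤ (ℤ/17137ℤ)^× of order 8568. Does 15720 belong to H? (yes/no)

15720 ∈ ⟨16329⟩ iff 15720^8568 ≡ 1 (mod 17137), since |⟨16329⟩| = 8568.
15720^8568 mod 17137 = 17136.
Since 17136 ≠ 1, 15720 does not lie in the subgroup.

no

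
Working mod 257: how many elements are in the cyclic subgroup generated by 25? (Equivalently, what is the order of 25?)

The order of 25 must divide p − 1 = 256 = 2^8.
Divisors: 1, 2, 4, 8, 16, 32, 64, 128, 256.
Check each in increasing order: 25^1 ≡ 25;  25^2 ≡ 111;  25^4 ≡ 242;  25^8 ≡ 225;  25^16 ≡ 253;  25^32 ≡ 16;  25^64 ≡ 256;  25^128 ≡ 1.
Smallest exponent giving 1 is 128.

128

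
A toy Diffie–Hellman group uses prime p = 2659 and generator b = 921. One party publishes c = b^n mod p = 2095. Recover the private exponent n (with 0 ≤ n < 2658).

Baby-step giant-step with m = ceil(sqrt(2658)) = 52.
Baby table (921^j mod 2659 for j=0..51):
  0:1  1:921  2:20  3:2466  4:400  5:1458  6:23  7:2570
  8:460  9:879  10:1223  11:1626  12:529  13:612  14:2603  15:1604
  16:1539  17:172  18:1531  19:781  20:1371  21:2325  22:830  23:1297
  24:646  25:2009  26:2284  27:295  28:477  29:582  30:1563  31:1004
  32:2011  33:1467  34:335  35:91  36:1382  37:1820  38:1050  39:1833
  40:2387  41:2093  42:2537  43:1975  44:219  45:2274  46:1721  47:277
  48:2512  49:222  50:2378  51:1781
Giant step factor: 921^(-52) ≡ 766 (mod 2659).
Scan 2095·766^i mod 2659 for i = 0, 1, …:
  i=0: 2095   i=1: 1393   i=2: 779   i=3: 1098
  i=4: 824   i=5: 1001   i=6: 974   i=7: 1564
  i=8: 1474   i=9: 1668     …   i=17: 789
  i=18: 781
Match at i=18, j=19: n = 18·52 + 19 = 955.

955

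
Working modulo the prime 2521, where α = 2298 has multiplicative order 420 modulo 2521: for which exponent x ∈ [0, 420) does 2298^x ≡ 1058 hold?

246

Baby-step giant-step with m = ceil(sqrt(420)) = 21.
Baby table (2298^j mod 2521 for j=0..20):
  0:1  1:2298  2:1830  3:312  4:1012  5:1214  6:1546  7:619
  8:618  9:841  10:1532  11:1220  12:208  13:1515  14:2490  15:1871
  16:1253  17:412  18:1401  19:181  20:2494
Giant step factor: 2298^(-21) ≡ 806 (mod 2521).
Scan 1058·806^i mod 2521 for i = 0, 1, …:
  i=0: 1058   i=1: 650   i=2: 2053   i=3: 942
  i=4: 431   i=5: 2009   i=6: 772   i=7: 2066
  i=8: 1336   i=9: 349   i=10: 1463   i=11: 1871
Match at i=11, j=15: x = 11·21 + 15 = 246.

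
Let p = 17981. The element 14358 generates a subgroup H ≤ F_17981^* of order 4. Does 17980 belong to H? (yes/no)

yes

⟨14358⟩ has order 4; its elements mod 17981 are {1, 3623, 14358, 17980}.
17980 is in this set.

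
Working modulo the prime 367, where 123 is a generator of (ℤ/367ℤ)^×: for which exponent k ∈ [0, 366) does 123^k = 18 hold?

196

Baby-step giant-step with m = ceil(sqrt(366)) = 20.
Baby table (123^j mod 367 for j=0..19):
  0:1  1:123  2:82  3:177  4:118  5:201  6:134  7:334
  8:345  9:230  10:31  11:143  12:340  13:349  14:355  15:359
  16:117  17:78  18:52  19:157
Giant step factor: 123^(-20) ≡ 270 (mod 367).
Scan 18·270^i mod 367 for i = 0, 1, …:
  i=0: 18   i=1: 89   i=2: 175   i=3: 274
  i=4: 213   i=5: 258   i=6: 297   i=7: 184
  i=8: 135   i=9: 117
Match at i=9, j=16: k = 9·20 + 16 = 196.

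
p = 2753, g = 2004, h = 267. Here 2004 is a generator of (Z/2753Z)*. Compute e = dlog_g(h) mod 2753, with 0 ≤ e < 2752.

Baby-step giant-step with m = ceil(sqrt(2752)) = 53.
Baby table (2004^j mod 2753 for j=0..52):
  0:1  1:2004  2:2142  3:641  4:1666  5:2028  6:684  7:2495
  8:532  9:717  10:2555  11:2393  12:2599  13:2473  14:492  15:394
  16:2218  17:1530  18:2031  19:1190  20:662  21:2455  22:209  23:380
  24:1692  25:1825  26:1316  27:2643  28:2553  29:1138  30:1068  31:1191
  32:2666  33:1844  34:850  35:2046  36:967  37:2509  38:1058  39:422
  40:517  41:940  42:708  43:1037  44:2386  45:2336  46:1244  47:1511
  48:2497  49:1787  50:2248  51:1084  52:219
Giant step factor: 2004^(-53) ≡ 599 (mod 2753).
Scan 267·599^i mod 2753 for i = 0, 1, …:
  i=0: 267   i=1: 259   i=2: 973   i=3: 1944
  i=4: 2690   i=5: 805   i=6: 420   i=7: 1057
  i=8: 2706   i=9: 2130     …   i=44: 884
  i=45: 940
Match at i=45, j=41: e = 45·53 + 41 = 2426.

2426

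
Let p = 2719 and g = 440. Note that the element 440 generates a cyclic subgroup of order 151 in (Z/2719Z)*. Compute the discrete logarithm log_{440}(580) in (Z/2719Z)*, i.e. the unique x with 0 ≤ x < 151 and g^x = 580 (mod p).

58

Baby-step giant-step with m = ceil(sqrt(151)) = 13.
Baby table (440^j mod 2719 for j=0..12):
  0:1  1:440  2:551  3:449  4:1792  5:2689  6:395  7:2503
  8:125  9:620  10:900  11:1745  12:1042
Giant step factor: 440^(-13) ≡ 2450 (mod 2719).
Scan 580·2450^i mod 2719 for i = 0, 1, …:
  i=0: 580   i=1: 1682   i=2: 1615   i=3: 605
  i=4: 395
Match at i=4, j=6: x = 4·13 + 6 = 58.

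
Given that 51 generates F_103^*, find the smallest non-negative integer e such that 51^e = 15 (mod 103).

64

Baby-step giant-step with m = ceil(sqrt(102)) = 11.
Baby table (51^j mod 103 for j=0..10):
  0:1  1:51  2:26  3:90  4:58  5:74  6:66  7:70
  8:68  9:69  10:17
Giant step factor: 51^(-11) ≡ 12 (mod 103).
Scan 15·12^i mod 103 for i = 0, 1, …:
  i=0: 15   i=1: 77   i=2: 100   i=3: 67
  i=4: 83   i=5: 69
Match at i=5, j=9: e = 5·11 + 9 = 64.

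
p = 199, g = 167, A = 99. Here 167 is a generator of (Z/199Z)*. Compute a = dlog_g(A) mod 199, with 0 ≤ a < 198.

79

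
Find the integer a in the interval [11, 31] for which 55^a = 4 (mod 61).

26

Compute 55^11 mod 61 = 17, then multiply by 55 repeatedly:
  55^11=17  55^12=20  55^13=2  55^14=49  55^15=11
  55^16=56  55^17=30  55^18=3  55^19=43  55^20=47
  55^21=23  55^22=45  55^23=35  55^24=34  55^25=40
  55^26=4
Found 4 at exponent 26.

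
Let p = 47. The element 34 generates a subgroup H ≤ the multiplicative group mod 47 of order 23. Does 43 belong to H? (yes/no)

⟨34⟩ has order 23; its elements mod 47 are {1, 2, 3, 4, 6, 7, 8, 9, 12, 14, 16, 17, 18, 21, 24, 25, 27, 28, 32, 34, 36, 37, 42}.
43 is not in this set.

no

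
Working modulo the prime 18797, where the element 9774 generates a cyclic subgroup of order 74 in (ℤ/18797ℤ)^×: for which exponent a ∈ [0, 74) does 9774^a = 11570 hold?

13

Baby-step giant-step with m = ceil(sqrt(74)) = 9.
Baby table (9774^j mod 18797 for j=0..8):
  0:1  1:9774  2:4722  3:6193  4:4042  5:14011  6:7369  7:13299
  8:3171
Giant step factor: 9774^(-9) ≡ 7074 (mod 18797).
Scan 11570·7074^i mod 18797 for i = 0, 1, …:
  i=0: 11570   i=1: 4042
Match at i=1, j=4: a = 1·9 + 4 = 13.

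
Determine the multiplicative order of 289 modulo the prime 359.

179

The order of 289 must divide p − 1 = 358 = 2 · 179.
Divisors: 1, 2, 179, 358.
Check each in increasing order: 289^1 ≡ 289;  289^2 ≡ 233;  289^179 ≡ 1.
Smallest exponent giving 1 is 179.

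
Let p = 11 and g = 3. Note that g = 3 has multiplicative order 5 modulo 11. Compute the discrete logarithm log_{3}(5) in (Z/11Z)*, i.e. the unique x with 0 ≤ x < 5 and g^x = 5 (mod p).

3

Successive powers of 3 modulo 11:
  3^0=1  3^1=3  3^2=9  3^3=5
So 3^3 ≡ 5 (mod 11), giving x = 3.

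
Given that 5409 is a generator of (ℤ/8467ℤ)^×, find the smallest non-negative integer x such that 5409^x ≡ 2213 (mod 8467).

5382

Baby-step giant-step with m = ceil(sqrt(8466)) = 93.
Baby table (5409^j mod 8467 for j=0..92):
  0:1  1:5409  2:3796  3:89  4:7249  5:7631  6:7921  7:1669
  8:1799  9:2208  10:4602  11:7705  12:1771  13:3162  14:8385  15:5213
  16:2007  17:1169  18:6739  19:816  20:2437  21:7081  22:4888  23:5218
  24:3651  25:3215  26:7184  27:3193  28:6724  29:4351  30:4766  31:5746
  32:6224  33:824  34:3374  35:3581  36:5600  37:3941  38:5430  39:7314
  40:3602  41:651  42:7454  43:7299  44:7137  45:2980  46:6119  47:168
  48:2743  49:2703  50:6485  51:7051  52:3491  53:1409  54:981  55:5887
  56:6863  57:2639  58:7456  59:1183  60:6262  61:3158  62:3683  63:6963
  64:1651  65:6041  66:1616  67:3000  68:4228  69:8352  70:4523  71:3744
  72:6699  73:4598  74:3003  75:3521  76:2806  77:4790  78:90  79:4191
  80:2960  81:8010  82:451  83:963  84:1662  85:6271  86:1037  87:3979
  88:7764  89:7623  90:6984  91:5169  92:1087
Giant step factor: 5409^(-93) ≡ 3880 (mod 8467).
Scan 2213·3880^i mod 8467 for i = 0, 1, …:
  i=0: 2213   i=1: 902   i=2: 2889   i=3: 7479
  i=4: 2111   i=5: 3091   i=6: 3808   i=7: 125
  i=8: 2381   i=9: 783     …   i=56: 7618
  i=57: 8010
Match at i=57, j=81: x = 57·93 + 81 = 5382.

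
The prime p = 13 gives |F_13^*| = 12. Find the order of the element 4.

6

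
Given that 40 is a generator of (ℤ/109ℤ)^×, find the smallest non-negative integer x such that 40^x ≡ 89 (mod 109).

Baby-step giant-step with m = ceil(sqrt(108)) = 11.
Baby table (40^j mod 109 for j=0..10):
  0:1  1:40  2:74  3:17  4:26  5:59  6:71  7:6
  8:22  9:8  10:102
Giant step factor: 40^(-11) ≡ 58 (mod 109).
Scan 89·58^i mod 109 for i = 0, 1, …:
  i=0: 89   i=1: 39   i=2: 82   i=3: 69
  i=4: 78   i=5: 55   i=6: 29   i=7: 47
  i=8: 1
Match at i=8, j=0: x = 8·11 + 0 = 88.

88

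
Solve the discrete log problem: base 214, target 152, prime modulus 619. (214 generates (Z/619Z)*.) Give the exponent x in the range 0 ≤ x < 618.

290

Baby-step giant-step with m = ceil(sqrt(618)) = 25.
Baby table (214^j mod 619 for j=0..24):
  0:1  1:214  2:609  3:336  4:100  5:354  6:238  7:174
  8:96  9:117  10:278  11:68  12:315  13:558  14:564  15:610
  16:550  17:90  18:71  19:338  20:528  21:334  22:291  23:374
  24:185
Giant step factor: 214^(-25) ≡ 119 (mod 619).
Scan 152·119^i mod 619 for i = 0, 1, …:
  i=0: 152   i=1: 137   i=2: 209   i=3: 111
  i=4: 210   i=5: 230   i=6: 134   i=7: 471
  i=8: 339   i=9: 106   i=10: 234   i=11: 610
Match at i=11, j=15: x = 11·25 + 15 = 290.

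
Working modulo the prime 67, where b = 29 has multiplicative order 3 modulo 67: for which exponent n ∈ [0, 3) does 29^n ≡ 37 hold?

2

Successive powers of 29 modulo 67:
  29^0=1  29^1=29  29^2=37
So 29^2 ≡ 37 (mod 67), giving n = 2.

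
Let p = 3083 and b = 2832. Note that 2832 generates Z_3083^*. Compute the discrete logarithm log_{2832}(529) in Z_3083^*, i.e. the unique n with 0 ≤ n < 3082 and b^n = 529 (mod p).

2170

Baby-step giant-step with m = ceil(sqrt(3082)) = 56.
Baby table (2832^j mod 3083 for j=0..55):
  0:1  1:2832  2:1341  3:2539  4:892  5:1167  6:3051  7:1866
  8:250  9:1993  10:2286  11:2735  12:1024  13:1948  14:1249  15:967
  16:840  17:1887  18:1145  19:2407  20:111  21:2969  22:867  23:1276
  24:356  25:51  26:2614  27:565  28:3  29:2330  30:940  31:1451
  32:2676  33:418  34:2987  35:2515  36:750  37:2896  38:692  39:2039
  40:3072  41:2761  42:664  43:2901  44:2520  45:2578  46:352  47:1055
  48:333  49:2741  50:2601  51:745  52:1068  53:153  54:1676  55:1695
Giant step factor: 2832^(-56) ≡ 2398 (mod 3083).
Scan 529·2398^i mod 3083 for i = 0, 1, …:
  i=0: 529   i=1: 1429   i=2: 1529   i=3: 855
  i=4: 95   i=5: 2751   i=6: 2361   i=7: 1290
  i=8: 1171   i=9: 2528     …   i=37: 2893
  i=38: 664
Match at i=38, j=42: n = 38·56 + 42 = 2170.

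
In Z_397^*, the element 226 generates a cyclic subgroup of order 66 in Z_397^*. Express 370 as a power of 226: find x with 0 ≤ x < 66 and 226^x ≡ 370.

Successive powers of 226 modulo 397:
  226^0=1  226^1=226  226^2=260  226^3=4  226^4=110  226^5=246
  226^6=16  226^7=43  226^8=190  226^9=64  226^10=172  226^11=363
  226^12=256  226^13=291  226^14=261  226^15=230  226^16=370
So 226^16 ≡ 370 (mod 397), giving x = 16.

16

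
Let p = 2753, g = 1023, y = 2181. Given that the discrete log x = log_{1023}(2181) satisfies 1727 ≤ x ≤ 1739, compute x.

1738

Compute 1023^1727 mod 2753 = 1378, then multiply by 1023 repeatedly:
  1023^1727=1378  1023^1728=158  1023^1729=1960  1023^1730=896  1023^1731=2612
  1023^1732=1666  1023^1733=211  1023^1734=1119  1023^1735=2242  1023^1736=317
  1023^1737=2190  1023^1738=2181
Found 2181 at exponent 1738.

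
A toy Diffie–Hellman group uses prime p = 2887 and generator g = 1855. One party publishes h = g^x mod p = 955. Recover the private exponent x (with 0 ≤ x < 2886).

Baby-step giant-step with m = ceil(sqrt(2886)) = 54.
Baby table (1855^j mod 2887 for j=0..53):
  0:1  1:1855  2:2608  3:2115  4:2779  5:1750  6:1262  7:2540
  8:116  9:1542  10:2280  11:2832  12:1907  13:910  14:2042  15:166
  16:1908  17:2765  18:1763  19:2281  20:1800  21:1628  22:138  23:1934
  24:1916  25:283  26:2418  27:1879  28:936  29:1193  30:1573  31:2045
  32:2844  33:1071  34:449  35:1439  36:1757  37:2699  38:587  39:486
  40:786  41:95  42:118  43:2365  44:1722  45:1288  46:1691  47:1523
  48:1679  49:2359  50:2140  51:75  52:549  53:2171
Giant step factor: 1855^(-54) ≡ 415 (mod 2887).
Scan 955·415^i mod 2887 for i = 0, 1, …:
  i=0: 955   i=1: 806   i=2: 2485   i=3: 616
  i=4: 1584   i=5: 2011   i=6: 222   i=7: 2633
  i=8: 1409   i=9: 1561     …   i=42: 2310
  i=43: 166
Match at i=43, j=15: x = 43·54 + 15 = 2337.

2337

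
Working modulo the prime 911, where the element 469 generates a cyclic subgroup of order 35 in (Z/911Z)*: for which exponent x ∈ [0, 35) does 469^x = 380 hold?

26

Successive powers of 469 modulo 911:
  469^0=1  469^1=469  469^2=410  469^3=69  469^4=476  469^5=49
  469^6=206  469^7=48  469^8=648  469^9=549  469^10=579  469^11=73
  469^12=530  469^13=778  469^14=482  469^15=130  469^16=844  469^17=462
  469^18=771  469^19=843  469^20=904  469^21=361  469^22=774  469^23=428
  469^24=312  469^25=568  469^26=380
So 469^26 ≡ 380 (mod 911), giving x = 26.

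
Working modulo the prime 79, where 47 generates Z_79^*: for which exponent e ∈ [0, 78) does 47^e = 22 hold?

Baby-step giant-step with m = ceil(sqrt(78)) = 9.
Baby table (47^j mod 79 for j=0..8):
  0:1  1:47  2:76  3:17  4:9  5:28  6:52  7:74
  8:2
Giant step factor: 47^(-9) ≡ 58 (mod 79).
Scan 22·58^i mod 79 for i = 0, 1, …:
  i=0: 22   i=1: 12   i=2: 64   i=3: 78
  i=4: 21   i=5: 33   i=6: 18   i=7: 17
Match at i=7, j=3: e = 7·9 + 3 = 66.

66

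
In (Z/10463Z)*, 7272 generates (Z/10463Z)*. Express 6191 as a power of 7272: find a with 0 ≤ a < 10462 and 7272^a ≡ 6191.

1179

Baby-step giant-step with m = ceil(sqrt(10462)) = 103.
Baby table (7272^j mod 10463 for j=0..102):
  0:1  1:7272  2:1982  3:5553  4:4699  5:9433  6:1348  7:9288
  8:3671  9:4399  10:4137  11:3139  12:7005  13:6476  14:9972  15:7794
  16:10360  17:4320  18:5114  19:3506  20:7764  21:1460  22:7638  23:5932
  24:9018  25:7275  26:2872  27:1036  28:432  29:2604  30:8721  31:2869
  32:146  33:4949  34:6871  35:5087  36:5959  37:6565  38:8474  39:6321
  40:2353  41:4011  42:7611  43:8385  44:7819  45:3826  46:1555  47:7920
  48:5888  49:2940  50:3771  51:9652  52:3540  53:3900  54:6070  55:8106
  56:8753  57:5387  58:792  59:4774  60:294  61:3516  62:7243  63:354
  64:390  65:607  66:9181  67:10292  68:1585  69:6357  70:2570  71:2122
  72:8722  73:10141  74:2128  75:39  76:1107  77:4057  78:7307  79:5390
  80:1682  81:257  82:6490  83:7150  84:4153  85:4398  86:7328  87:1157
  88:1452  89:1777  90:539  91:6446  92:1072  93:649  94:715  95:9832
  96:4625  97:4918  98:1162  99:6423  100:1224  101:7378  102:9015
Giant step factor: 7272^(-103) ≡ 7125 (mod 10463).
Scan 6191·7125^i mod 10463 for i = 0, 1, …:
  i=0: 6191   i=1: 9330   i=2: 4811   i=3: 1587
  i=4: 7335   i=5: 9653   i=6: 4326   i=7: 9215
  i=8: 1550   i=9: 5285   i=10: 9751   i=11: 1555
Match at i=11, j=46: a = 11·103 + 46 = 1179.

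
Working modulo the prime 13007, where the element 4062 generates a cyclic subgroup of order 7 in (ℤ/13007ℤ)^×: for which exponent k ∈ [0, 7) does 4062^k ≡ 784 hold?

Successive powers of 4062 modulo 13007:
  4062^0=1  4062^1=4062  4062^2=6968  4062^3=784
So 4062^3 ≡ 784 (mod 13007), giving k = 3.

3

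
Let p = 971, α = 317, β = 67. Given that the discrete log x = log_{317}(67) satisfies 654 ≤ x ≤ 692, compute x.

Compute 317^654 mod 971 = 263, then multiply by 317 repeatedly:
  317^654=263  317^655=836  317^656=900  317^657=797  317^658=189
  317^659=682  317^660=632  317^661=318  317^662=793  317^663=863
  317^664=720  317^665=55  317^666=928  317^667=934  317^668=894
  317^669=837  317^670=246  317^671=302  317^672=576  317^673=44
  317^674=354  317^675=553  317^676=521  317^677=87  317^678=391
  317^679=630  317^680=655  317^681=812  317^682=89  317^683=54
  317^684=611  317^685=458  317^686=507  317^687=504  317^688=524
  317^689=67
Found 67 at exponent 689.

689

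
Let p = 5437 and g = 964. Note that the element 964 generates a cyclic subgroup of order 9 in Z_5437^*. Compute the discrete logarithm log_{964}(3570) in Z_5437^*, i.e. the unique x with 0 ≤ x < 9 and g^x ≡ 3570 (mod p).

Successive powers of 964 modulo 5437:
  964^0=1  964^1=964  964^2=5006  964^3=3165  964^4=903  964^5=572
  964^6=2271  964^7=3570
So 964^7 ≡ 3570 (mod 5437), giving x = 7.

7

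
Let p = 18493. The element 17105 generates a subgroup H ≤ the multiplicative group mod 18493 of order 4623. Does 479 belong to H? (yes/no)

yes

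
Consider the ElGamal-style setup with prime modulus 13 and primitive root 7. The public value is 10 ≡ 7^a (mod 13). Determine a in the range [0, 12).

2

Successive powers of 7 modulo 13:
  7^0=1  7^1=7  7^2=10
So 7^2 ≡ 10 (mod 13), giving a = 2.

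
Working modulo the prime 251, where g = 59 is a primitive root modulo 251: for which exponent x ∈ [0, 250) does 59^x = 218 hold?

2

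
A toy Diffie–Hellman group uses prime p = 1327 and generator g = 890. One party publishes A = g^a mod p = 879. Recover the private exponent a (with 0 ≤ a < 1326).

Baby-step giant-step with m = ceil(sqrt(1326)) = 37.
Baby table (890^j mod 1327 for j=0..36):
  0:1  1:890  2:1208  3:250  4:891  5:771  6:131  7:1141
  8:335  9:902  10:1272  11:149  12:1237  13:847  14:94  15:59
  16:757  17:941  18:153  19:816  20:371  21:1094  22:969  23:1187
  24:138  25:736  26:829  27:1325  28:874  29:238  30:827  31:872
  32:1112  33:1065  34:372  35:657  36:850
Giant step factor: 890^(-37) ≡ 567 (mod 1327).
Scan 879·567^i mod 1327 for i = 0, 1, …:
  i=0: 879   i=1: 768   i=2: 200   i=3: 605
  i=4: 669   i=5: 1128   i=6: 1289   i=7: 1013
  i=8: 1107   i=9: 1325
Match at i=9, j=27: a = 9·37 + 27 = 360.

360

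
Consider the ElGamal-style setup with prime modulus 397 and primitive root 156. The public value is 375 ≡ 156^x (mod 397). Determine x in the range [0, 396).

233

Baby-step giant-step with m = ceil(sqrt(396)) = 20.
Baby table (156^j mod 397 for j=0..19):
  0:1  1:156  2:119  3:302  4:266  5:208  6:291  7:138
  8:90  9:145  10:388  11:184  12:120  13:61  14:385  15:113
  16:160  17:346  18:381  19:283
Giant step factor: 156^(-20) ≡ 348 (mod 397).
Scan 375·348^i mod 397 for i = 0, 1, …:
  i=0: 375   i=1: 284   i=2: 376   i=3: 235
  i=4: 395   i=5: 98   i=6: 359   i=7: 274
  i=8: 72   i=9: 45   i=10: 177   i=11: 61
Match at i=11, j=13: x = 11·20 + 13 = 233.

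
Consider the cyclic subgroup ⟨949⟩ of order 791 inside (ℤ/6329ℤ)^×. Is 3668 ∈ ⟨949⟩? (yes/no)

yes

3668 ∈ ⟨949⟩ iff 3668^791 ≡ 1 (mod 6329), since |⟨949⟩| = 791.
3668^791 mod 6329 = 1.
Since 1 = 1, 3668 lies in the subgroup.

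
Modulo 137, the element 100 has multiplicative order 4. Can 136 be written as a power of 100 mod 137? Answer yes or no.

yes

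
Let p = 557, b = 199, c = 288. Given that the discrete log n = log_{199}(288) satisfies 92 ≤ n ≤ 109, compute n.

95

Compute 199^92 mod 557 = 446, then multiply by 199 repeatedly:
  199^92=446  199^93=191  199^94=133  199^95=288
Found 288 at exponent 95.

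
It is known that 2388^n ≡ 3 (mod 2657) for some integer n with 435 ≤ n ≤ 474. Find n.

467

Compute 2388^435 mod 2657 = 919, then multiply by 2388 repeatedly:
  2388^435=919  2388^436=2547  2388^437=363  2388^438=662  2388^439=2598
  2388^440=2586  2388^441=500  2388^442=1007  2388^443=131  2388^444=1959
  2388^445=1772  2388^446=1592  2388^447=2186  2388^448=1820  2388^449=1965
  2388^450=158  2388^451=10  2388^452=2624  2388^453=906  2388^454=730
  2388^455=248  2388^456=2370  2388^457=150  2388^458=2162  2388^459=305
  2388^460=322  2388^461=1063  2388^462=1009  2388^463=2250  2388^464=546
  2388^465=1918  2388^466=2173  2388^467=3
Found 3 at exponent 467.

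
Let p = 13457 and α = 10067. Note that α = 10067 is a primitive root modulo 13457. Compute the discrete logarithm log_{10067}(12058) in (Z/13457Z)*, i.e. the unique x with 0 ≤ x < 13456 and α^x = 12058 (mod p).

Baby-step giant-step with m = ceil(sqrt(13456)) = 116.
Baby table (10067^j mod 13457 for j=0..115):
  0:1  1:10067  2:13279  3:11312  4:4770  5:5014  6:12188  7:9127
  8:10570  9:3691  10:2520  11:2395  12:8978  13:4314  14:3299  15:12614
  16:4886  17:2027  18:4997  19:2533  20:12153  21:6664  22:3343  23:11481
  24:10511  25:1846  26:13022  27:7837  28:10145  29:4542  30:10885  31:12401
  32:278  33:13027  34:4344  35:9255  36:7274  37:7821  38:10557  39:7390
  40:4834  41:3366  42:796  43:6417  44:6339  45:1619  46:2046  47:7872
  48:12608  49:11769  50:3095  51:4410  52:827  53:8983  54:821  55:2409
  56:1889  57:1822  58:183  59:12109  60:7797  61:11175  62:11662  63:2486
  64:9999  65:1573  66:9959  67:2603  68:3622  69:7661  70:1220  71:8956
  72:11609  73:7215  74:5976  75:7602  76:12832  77:6001  78:3594  79:8382
  80:6204  81:1731  82:12619  83:1393  84:1137  85:7729  86:12926  87:10309
  88:319  89:8607  90:10503  91:2052  92:989  93:11540  94:12356  95:4801
  96:7580  97:6670  98:9917  99:10413  100:11098  101:3552  102:2735  103:223
  104:11079  105:677  106:6117  107:607  108:1191  109:13067  110:3314  111:2135
  112:2216  113:10223  114:9262  115:10458
Giant step factor: 10067^(-116) ≡ 526 (mod 13457).
Scan 12058·526^i mod 13457 for i = 0, 1, …:
  i=0: 12058   i=1: 4261   i=2: 7424   i=3: 2494
  i=4: 6515   i=5: 8812   i=6: 5904   i=7: 10394
  i=8: 3702   i=9: 9444     …   i=77: 9726
  i=78: 2216
Match at i=78, j=112: x = 78·116 + 112 = 9160.

9160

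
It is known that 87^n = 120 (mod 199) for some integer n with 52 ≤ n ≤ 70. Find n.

65

Compute 87^52 mod 199 = 151, then multiply by 87 repeatedly:
  87^52=151  87^53=3  87^54=62  87^55=21  87^56=36
  87^57=147  87^58=53  87^59=34  87^60=172  87^61=39
  87^62=10  87^63=74  87^64=70  87^65=120
Found 120 at exponent 65.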